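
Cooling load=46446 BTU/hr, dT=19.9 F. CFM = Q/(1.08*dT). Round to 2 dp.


CFM = 46446 / (1.08 * 19.9) = 2161.08

2161.08 CFM


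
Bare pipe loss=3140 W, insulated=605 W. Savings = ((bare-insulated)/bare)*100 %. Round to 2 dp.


Savings = ((3140-605)/3140)*100 = 80.73 %

80.73 %


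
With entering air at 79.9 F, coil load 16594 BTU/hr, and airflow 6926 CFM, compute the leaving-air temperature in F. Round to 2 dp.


dT = 16594/(1.08*6926) = 2.2184
T_leave = 79.9 - 2.2184 = 77.68 F

77.68 F


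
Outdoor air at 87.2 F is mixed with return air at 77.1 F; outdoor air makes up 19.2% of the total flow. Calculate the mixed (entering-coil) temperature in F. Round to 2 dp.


T_mix = 77.1 + (19.2/100)*(87.2-77.1) = 79.04 F

79.04 F


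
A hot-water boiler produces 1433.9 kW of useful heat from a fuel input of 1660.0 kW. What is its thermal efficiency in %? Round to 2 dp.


eta = (1433.9/1660.0)*100 = 86.38 %

86.38 %


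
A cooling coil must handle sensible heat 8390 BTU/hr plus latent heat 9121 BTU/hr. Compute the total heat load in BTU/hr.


Qt = 8390 + 9121 = 17511 BTU/hr

17511 BTU/hr


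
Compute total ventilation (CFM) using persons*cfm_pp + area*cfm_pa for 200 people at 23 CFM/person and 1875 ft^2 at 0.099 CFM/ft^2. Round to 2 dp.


Total = 200*23 + 1875*0.099 = 4785.63 CFM

4785.63 CFM


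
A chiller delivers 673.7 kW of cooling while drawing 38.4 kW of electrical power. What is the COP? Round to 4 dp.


COP = 673.7 / 38.4 = 17.5443

17.5443


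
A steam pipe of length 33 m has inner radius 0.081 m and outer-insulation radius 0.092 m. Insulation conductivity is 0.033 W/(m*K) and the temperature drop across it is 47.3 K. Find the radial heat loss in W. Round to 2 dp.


Q = 2*pi*0.033*33*47.3/ln(0.092/0.081) = 2541.59 W

2541.59 W


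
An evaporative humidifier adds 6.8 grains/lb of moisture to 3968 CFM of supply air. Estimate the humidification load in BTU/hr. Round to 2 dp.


Q = 0.68 * 3968 * 6.8 = 18348.03 BTU/hr

18348.03 BTU/hr


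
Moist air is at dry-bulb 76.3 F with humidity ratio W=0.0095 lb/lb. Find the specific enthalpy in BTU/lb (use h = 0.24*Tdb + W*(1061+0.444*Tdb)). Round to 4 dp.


h = 0.24*76.3 + 0.0095*(1061+0.444*76.3) = 28.7133 BTU/lb

28.7133 BTU/lb


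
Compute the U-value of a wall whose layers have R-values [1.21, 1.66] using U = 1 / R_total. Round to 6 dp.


R_total = 1.21 + 1.66 = 2.87
U = 1/2.87 = 0.348432

0.348432


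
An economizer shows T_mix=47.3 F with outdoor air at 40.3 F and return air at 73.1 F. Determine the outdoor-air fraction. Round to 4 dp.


frac = (47.3 - 73.1) / (40.3 - 73.1) = 0.7866

0.7866


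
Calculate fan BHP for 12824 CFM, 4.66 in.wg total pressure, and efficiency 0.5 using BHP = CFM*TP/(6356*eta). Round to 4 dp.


BHP = 12824 * 4.66 / (6356 * 0.5) = 18.8042 hp

18.8042 hp


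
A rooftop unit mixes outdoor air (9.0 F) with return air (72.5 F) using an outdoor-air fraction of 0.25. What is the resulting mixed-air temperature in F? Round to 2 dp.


T_mix = 0.25*9.0 + 0.75*72.5 = 56.63 F

56.63 F


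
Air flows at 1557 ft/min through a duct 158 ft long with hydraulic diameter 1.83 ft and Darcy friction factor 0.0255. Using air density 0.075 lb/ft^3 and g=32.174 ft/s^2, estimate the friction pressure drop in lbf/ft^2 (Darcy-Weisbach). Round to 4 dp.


v_fps = 1557/60 = 25.95 ft/s
dp = 0.0255*(158/1.83)*0.075*25.95^2/(2*32.174) = 1.7280 lbf/ft^2

1.7280 lbf/ft^2


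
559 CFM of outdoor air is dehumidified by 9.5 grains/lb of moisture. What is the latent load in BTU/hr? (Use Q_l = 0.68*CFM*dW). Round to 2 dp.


Q = 0.68 * 559 * 9.5 = 3611.14 BTU/hr

3611.14 BTU/hr


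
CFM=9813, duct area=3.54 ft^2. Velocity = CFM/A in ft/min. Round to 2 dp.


V = 9813 / 3.54 = 2772.03 ft/min

2772.03 ft/min


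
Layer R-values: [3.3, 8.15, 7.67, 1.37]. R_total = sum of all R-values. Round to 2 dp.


R_total = 3.3 + 8.15 + 7.67 + 1.37 = 20.49

20.49


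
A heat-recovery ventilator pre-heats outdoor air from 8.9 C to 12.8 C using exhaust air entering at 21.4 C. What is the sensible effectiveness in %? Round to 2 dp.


eff = (12.8-8.9)/(21.4-8.9)*100 = 31.20 %

31.20 %


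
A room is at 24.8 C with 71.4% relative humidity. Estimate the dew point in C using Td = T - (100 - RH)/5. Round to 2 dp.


Td = 24.8 - (100-71.4)/5 = 19.08 C

19.08 C


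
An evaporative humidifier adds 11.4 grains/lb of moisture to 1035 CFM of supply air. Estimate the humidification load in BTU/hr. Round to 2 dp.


Q = 0.68 * 1035 * 11.4 = 8023.32 BTU/hr

8023.32 BTU/hr


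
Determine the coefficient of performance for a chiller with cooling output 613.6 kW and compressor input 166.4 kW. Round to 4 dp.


COP = 613.6 / 166.4 = 3.6875

3.6875


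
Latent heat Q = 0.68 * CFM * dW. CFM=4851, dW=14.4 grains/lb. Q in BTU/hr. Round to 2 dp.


Q = 0.68 * 4851 * 14.4 = 47500.99 BTU/hr

47500.99 BTU/hr


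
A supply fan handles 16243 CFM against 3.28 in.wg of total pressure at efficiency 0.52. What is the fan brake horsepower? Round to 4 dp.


BHP = 16243 * 3.28 / (6356 * 0.52) = 16.1195 hp

16.1195 hp


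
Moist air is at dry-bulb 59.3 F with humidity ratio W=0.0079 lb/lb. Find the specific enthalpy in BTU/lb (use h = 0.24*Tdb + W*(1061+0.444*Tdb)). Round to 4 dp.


h = 0.24*59.3 + 0.0079*(1061+0.444*59.3) = 22.8219 BTU/lb

22.8219 BTU/lb


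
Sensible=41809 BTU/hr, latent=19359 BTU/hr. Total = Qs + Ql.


Qt = 41809 + 19359 = 61168 BTU/hr

61168 BTU/hr


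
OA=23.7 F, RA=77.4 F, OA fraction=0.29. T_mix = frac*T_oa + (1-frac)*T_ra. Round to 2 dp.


T_mix = 0.29*23.7 + 0.71*77.4 = 61.83 F

61.83 F


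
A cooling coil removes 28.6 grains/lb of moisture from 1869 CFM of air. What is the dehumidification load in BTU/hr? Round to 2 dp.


Q = 0.68 * 1869 * 28.6 = 36348.31 BTU/hr

36348.31 BTU/hr


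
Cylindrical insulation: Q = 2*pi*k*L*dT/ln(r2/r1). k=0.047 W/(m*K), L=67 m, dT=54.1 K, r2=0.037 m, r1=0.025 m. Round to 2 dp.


Q = 2*pi*0.047*67*54.1/ln(0.037/0.025) = 2730.34 W

2730.34 W


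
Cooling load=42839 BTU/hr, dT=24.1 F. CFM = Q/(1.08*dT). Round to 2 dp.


CFM = 42839 / (1.08 * 24.1) = 1645.88

1645.88 CFM


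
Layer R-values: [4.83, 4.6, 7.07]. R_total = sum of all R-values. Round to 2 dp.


R_total = 4.83 + 4.6 + 7.07 = 16.50

16.50


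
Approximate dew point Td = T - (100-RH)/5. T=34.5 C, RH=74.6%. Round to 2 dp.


Td = 34.5 - (100-74.6)/5 = 29.42 C

29.42 C


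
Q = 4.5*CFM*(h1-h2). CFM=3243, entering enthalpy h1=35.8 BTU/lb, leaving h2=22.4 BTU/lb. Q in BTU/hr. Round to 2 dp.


Q = 4.5 * 3243 * (35.8 - 22.4) = 195552.90 BTU/hr

195552.90 BTU/hr


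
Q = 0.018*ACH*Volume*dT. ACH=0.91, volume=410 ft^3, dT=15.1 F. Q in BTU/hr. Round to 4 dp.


Q = 0.018 * 0.91 * 410 * 15.1 = 101.4086 BTU/hr

101.4086 BTU/hr


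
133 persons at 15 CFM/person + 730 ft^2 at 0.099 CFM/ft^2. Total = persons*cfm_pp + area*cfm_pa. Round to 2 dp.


Total = 133*15 + 730*0.099 = 2067.27 CFM

2067.27 CFM


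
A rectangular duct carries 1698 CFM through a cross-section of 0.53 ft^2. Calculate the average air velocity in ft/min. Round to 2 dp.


V = 1698 / 0.53 = 3203.77 ft/min

3203.77 ft/min


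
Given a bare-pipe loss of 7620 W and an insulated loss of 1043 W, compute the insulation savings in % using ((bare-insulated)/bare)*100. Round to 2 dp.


Savings = ((7620-1043)/7620)*100 = 86.31 %

86.31 %


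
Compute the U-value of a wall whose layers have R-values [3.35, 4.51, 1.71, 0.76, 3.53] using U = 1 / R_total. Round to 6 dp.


R_total = 3.35 + 4.51 + 1.71 + 0.76 + 3.53 = 13.86
U = 1/13.86 = 0.072150

0.072150


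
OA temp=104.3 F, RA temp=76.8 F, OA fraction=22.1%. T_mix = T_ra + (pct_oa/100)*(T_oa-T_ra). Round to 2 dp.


T_mix = 76.8 + (22.1/100)*(104.3-76.8) = 82.88 F

82.88 F


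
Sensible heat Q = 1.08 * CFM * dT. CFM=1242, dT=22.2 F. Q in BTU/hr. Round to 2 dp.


Q = 1.08 * 1242 * 22.2 = 29778.19 BTU/hr

29778.19 BTU/hr


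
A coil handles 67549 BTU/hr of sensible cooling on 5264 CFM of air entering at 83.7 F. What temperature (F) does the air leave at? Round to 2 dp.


dT = 67549/(1.08*5264) = 11.8817
T_leave = 83.7 - 11.8817 = 71.82 F

71.82 F


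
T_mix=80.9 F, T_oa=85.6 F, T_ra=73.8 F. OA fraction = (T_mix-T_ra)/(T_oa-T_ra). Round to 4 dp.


frac = (80.9 - 73.8) / (85.6 - 73.8) = 0.6017

0.6017


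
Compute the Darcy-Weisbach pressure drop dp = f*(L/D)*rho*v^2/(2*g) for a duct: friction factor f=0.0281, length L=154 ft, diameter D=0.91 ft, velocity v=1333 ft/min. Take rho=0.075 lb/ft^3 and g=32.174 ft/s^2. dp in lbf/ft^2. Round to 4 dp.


v_fps = 1333/60 = 22.2167 ft/s
dp = 0.0281*(154/0.91)*0.075*22.2167^2/(2*32.174) = 2.7357 lbf/ft^2

2.7357 lbf/ft^2


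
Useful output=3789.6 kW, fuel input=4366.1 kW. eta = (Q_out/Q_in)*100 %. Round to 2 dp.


eta = (3789.6/4366.1)*100 = 86.80 %

86.80 %


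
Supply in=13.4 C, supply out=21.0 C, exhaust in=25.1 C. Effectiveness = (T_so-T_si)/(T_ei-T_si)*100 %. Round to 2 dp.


eff = (21.0-13.4)/(25.1-13.4)*100 = 64.96 %

64.96 %


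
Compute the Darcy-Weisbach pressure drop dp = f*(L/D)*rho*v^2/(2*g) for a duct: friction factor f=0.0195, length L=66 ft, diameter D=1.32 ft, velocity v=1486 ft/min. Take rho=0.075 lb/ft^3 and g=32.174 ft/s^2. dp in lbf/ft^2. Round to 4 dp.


v_fps = 1486/60 = 24.7667 ft/s
dp = 0.0195*(66/1.32)*0.075*24.7667^2/(2*32.174) = 0.6971 lbf/ft^2

0.6971 lbf/ft^2


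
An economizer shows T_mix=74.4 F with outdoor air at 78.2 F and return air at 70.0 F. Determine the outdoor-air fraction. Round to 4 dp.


frac = (74.4 - 70.0) / (78.2 - 70.0) = 0.5366

0.5366


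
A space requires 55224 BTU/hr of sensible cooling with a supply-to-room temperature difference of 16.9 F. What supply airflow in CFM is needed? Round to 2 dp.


CFM = 55224 / (1.08 * 16.9) = 3025.64

3025.64 CFM


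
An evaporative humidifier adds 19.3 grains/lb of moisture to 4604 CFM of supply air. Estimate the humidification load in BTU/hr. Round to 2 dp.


Q = 0.68 * 4604 * 19.3 = 60422.90 BTU/hr

60422.90 BTU/hr


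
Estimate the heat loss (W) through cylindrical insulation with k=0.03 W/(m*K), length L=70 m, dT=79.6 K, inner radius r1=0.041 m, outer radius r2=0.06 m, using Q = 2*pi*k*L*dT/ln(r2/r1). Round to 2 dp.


Q = 2*pi*0.03*70*79.6/ln(0.06/0.041) = 2758.33 W

2758.33 W


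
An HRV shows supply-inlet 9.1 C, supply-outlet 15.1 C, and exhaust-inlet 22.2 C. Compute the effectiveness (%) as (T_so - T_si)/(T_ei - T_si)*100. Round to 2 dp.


eff = (15.1-9.1)/(22.2-9.1)*100 = 45.80 %

45.80 %


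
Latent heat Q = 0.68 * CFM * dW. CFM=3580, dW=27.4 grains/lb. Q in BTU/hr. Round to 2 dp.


Q = 0.68 * 3580 * 27.4 = 66702.56 BTU/hr

66702.56 BTU/hr


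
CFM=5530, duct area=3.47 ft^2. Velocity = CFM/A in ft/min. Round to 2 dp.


V = 5530 / 3.47 = 1593.66 ft/min

1593.66 ft/min


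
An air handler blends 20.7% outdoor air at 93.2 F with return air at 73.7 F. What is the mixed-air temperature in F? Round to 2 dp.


T_mix = 73.7 + (20.7/100)*(93.2-73.7) = 77.74 F

77.74 F


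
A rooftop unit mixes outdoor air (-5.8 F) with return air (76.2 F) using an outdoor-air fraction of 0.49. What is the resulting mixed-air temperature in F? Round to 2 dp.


T_mix = 0.49*(-5.8) + 0.51*76.2 = 36.02 F

36.02 F


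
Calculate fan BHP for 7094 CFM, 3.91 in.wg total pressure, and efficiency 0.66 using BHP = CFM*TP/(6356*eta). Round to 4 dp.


BHP = 7094 * 3.91 / (6356 * 0.66) = 6.6121 hp

6.6121 hp


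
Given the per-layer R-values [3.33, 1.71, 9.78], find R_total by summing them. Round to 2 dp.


R_total = 3.33 + 1.71 + 9.78 = 14.82

14.82


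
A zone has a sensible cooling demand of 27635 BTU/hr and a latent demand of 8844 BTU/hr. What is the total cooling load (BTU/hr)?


Qt = 27635 + 8844 = 36479 BTU/hr

36479 BTU/hr


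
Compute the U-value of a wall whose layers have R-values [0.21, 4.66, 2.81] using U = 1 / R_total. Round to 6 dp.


R_total = 0.21 + 4.66 + 2.81 = 7.68
U = 1/7.68 = 0.130208

0.130208


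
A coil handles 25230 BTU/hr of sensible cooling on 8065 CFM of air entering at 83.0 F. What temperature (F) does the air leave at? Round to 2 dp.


dT = 25230/(1.08*8065) = 2.8966
T_leave = 83.0 - 2.8966 = 80.10 F

80.10 F


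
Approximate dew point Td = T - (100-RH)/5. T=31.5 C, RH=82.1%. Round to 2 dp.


Td = 31.5 - (100-82.1)/5 = 27.92 C

27.92 C


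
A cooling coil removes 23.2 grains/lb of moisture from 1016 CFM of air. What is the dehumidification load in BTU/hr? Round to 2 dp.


Q = 0.68 * 1016 * 23.2 = 16028.42 BTU/hr

16028.42 BTU/hr


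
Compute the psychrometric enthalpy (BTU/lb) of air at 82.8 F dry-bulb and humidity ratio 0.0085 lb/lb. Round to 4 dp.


h = 0.24*82.8 + 0.0085*(1061+0.444*82.8) = 29.2030 BTU/lb

29.2030 BTU/lb


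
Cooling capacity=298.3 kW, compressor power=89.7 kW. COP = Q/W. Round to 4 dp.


COP = 298.3 / 89.7 = 3.3255

3.3255


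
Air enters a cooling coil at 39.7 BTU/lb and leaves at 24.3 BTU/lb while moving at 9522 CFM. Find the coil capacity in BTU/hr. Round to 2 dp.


Q = 4.5 * 9522 * (39.7 - 24.3) = 659874.60 BTU/hr

659874.60 BTU/hr


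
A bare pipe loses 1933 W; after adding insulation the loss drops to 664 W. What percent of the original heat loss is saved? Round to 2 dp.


Savings = ((1933-664)/1933)*100 = 65.65 %

65.65 %


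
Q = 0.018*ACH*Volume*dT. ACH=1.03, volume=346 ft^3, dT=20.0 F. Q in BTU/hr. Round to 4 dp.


Q = 0.018 * 1.03 * 346 * 20.0 = 128.2968 BTU/hr

128.2968 BTU/hr


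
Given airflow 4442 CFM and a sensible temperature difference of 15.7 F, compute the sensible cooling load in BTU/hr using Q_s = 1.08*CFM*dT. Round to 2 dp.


Q = 1.08 * 4442 * 15.7 = 75318.55 BTU/hr

75318.55 BTU/hr


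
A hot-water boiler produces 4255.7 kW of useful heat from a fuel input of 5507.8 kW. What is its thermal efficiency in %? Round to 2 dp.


eta = (4255.7/5507.8)*100 = 77.27 %

77.27 %


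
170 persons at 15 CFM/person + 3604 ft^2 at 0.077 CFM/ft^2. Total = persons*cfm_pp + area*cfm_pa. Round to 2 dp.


Total = 170*15 + 3604*0.077 = 2827.51 CFM

2827.51 CFM


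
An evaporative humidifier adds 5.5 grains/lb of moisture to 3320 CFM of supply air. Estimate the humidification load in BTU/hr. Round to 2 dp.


Q = 0.68 * 3320 * 5.5 = 12416.80 BTU/hr

12416.80 BTU/hr


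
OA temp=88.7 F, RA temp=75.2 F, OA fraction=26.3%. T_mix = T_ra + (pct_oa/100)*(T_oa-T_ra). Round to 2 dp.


T_mix = 75.2 + (26.3/100)*(88.7-75.2) = 78.75 F

78.75 F


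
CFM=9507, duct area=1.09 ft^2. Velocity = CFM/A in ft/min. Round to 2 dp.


V = 9507 / 1.09 = 8722.02 ft/min

8722.02 ft/min


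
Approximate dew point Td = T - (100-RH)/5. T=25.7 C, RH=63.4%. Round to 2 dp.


Td = 25.7 - (100-63.4)/5 = 18.38 C

18.38 C


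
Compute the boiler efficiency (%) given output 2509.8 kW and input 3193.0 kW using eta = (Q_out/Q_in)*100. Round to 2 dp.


eta = (2509.8/3193.0)*100 = 78.60 %

78.60 %


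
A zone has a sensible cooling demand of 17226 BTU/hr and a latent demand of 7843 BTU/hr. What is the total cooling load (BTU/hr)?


Qt = 17226 + 7843 = 25069 BTU/hr

25069 BTU/hr


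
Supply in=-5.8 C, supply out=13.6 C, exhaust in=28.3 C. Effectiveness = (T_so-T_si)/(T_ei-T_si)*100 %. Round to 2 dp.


eff = (13.6-(-5.8))/(28.3-(-5.8))*100 = 56.89 %

56.89 %


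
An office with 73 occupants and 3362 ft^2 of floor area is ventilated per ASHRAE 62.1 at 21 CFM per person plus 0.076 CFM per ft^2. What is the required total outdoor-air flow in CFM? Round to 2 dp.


Total = 73*21 + 3362*0.076 = 1788.51 CFM

1788.51 CFM


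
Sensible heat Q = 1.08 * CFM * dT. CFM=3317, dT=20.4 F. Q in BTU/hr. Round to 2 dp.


Q = 1.08 * 3317 * 20.4 = 73080.14 BTU/hr

73080.14 BTU/hr


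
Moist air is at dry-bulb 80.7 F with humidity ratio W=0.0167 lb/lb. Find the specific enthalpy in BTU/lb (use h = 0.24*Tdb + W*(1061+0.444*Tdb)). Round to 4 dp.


h = 0.24*80.7 + 0.0167*(1061+0.444*80.7) = 37.6851 BTU/lb

37.6851 BTU/lb


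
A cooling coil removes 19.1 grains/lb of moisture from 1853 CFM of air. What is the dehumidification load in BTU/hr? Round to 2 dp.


Q = 0.68 * 1853 * 19.1 = 24066.76 BTU/hr

24066.76 BTU/hr


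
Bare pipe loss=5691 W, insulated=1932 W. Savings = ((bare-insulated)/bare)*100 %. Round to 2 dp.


Savings = ((5691-1932)/5691)*100 = 66.05 %

66.05 %


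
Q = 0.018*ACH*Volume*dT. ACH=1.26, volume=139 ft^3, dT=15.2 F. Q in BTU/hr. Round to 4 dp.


Q = 0.018 * 1.26 * 139 * 15.2 = 47.9183 BTU/hr

47.9183 BTU/hr


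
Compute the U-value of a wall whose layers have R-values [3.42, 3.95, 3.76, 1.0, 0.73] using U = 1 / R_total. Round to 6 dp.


R_total = 3.42 + 3.95 + 3.76 + 1.0 + 0.73 = 12.86
U = 1/12.86 = 0.077760

0.077760


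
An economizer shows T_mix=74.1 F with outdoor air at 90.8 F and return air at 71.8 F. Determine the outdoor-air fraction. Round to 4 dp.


frac = (74.1 - 71.8) / (90.8 - 71.8) = 0.1211

0.1211


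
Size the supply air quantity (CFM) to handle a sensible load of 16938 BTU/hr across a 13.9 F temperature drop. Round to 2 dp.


CFM = 16938 / (1.08 * 13.9) = 1128.30

1128.30 CFM


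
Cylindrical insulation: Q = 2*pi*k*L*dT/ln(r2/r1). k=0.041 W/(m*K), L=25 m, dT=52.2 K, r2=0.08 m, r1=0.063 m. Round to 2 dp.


Q = 2*pi*0.041*25*52.2/ln(0.08/0.063) = 1407.25 W

1407.25 W


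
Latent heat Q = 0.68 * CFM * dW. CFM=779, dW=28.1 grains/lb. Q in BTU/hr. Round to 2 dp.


Q = 0.68 * 779 * 28.1 = 14885.13 BTU/hr

14885.13 BTU/hr


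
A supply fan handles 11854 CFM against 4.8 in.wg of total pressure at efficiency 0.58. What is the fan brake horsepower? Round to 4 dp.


BHP = 11854 * 4.8 / (6356 * 0.58) = 15.4346 hp

15.4346 hp


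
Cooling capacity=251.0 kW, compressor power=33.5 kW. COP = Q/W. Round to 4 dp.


COP = 251.0 / 33.5 = 7.4925

7.4925


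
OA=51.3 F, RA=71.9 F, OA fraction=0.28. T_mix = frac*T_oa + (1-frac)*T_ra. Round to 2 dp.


T_mix = 0.28*51.3 + 0.72*71.9 = 66.13 F

66.13 F


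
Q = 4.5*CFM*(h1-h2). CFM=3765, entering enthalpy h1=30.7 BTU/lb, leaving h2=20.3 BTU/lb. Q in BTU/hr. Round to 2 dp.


Q = 4.5 * 3765 * (30.7 - 20.3) = 176202.00 BTU/hr

176202.00 BTU/hr


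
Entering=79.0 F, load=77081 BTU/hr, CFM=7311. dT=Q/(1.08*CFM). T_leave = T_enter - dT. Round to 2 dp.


dT = 77081/(1.08*7311) = 9.7622
T_leave = 79.0 - 9.7622 = 69.24 F

69.24 F


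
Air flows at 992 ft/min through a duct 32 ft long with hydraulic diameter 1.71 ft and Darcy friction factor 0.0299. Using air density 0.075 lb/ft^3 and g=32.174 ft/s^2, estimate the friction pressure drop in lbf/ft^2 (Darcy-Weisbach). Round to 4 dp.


v_fps = 992/60 = 16.5333 ft/s
dp = 0.0299*(32/1.71)*0.075*16.5333^2/(2*32.174) = 0.1783 lbf/ft^2

0.1783 lbf/ft^2


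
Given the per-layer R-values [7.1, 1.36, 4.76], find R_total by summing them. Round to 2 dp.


R_total = 7.1 + 1.36 + 4.76 = 13.22

13.22


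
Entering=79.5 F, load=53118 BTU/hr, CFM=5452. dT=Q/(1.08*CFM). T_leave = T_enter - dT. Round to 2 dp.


dT = 53118/(1.08*5452) = 9.0212
T_leave = 79.5 - 9.0212 = 70.48 F

70.48 F


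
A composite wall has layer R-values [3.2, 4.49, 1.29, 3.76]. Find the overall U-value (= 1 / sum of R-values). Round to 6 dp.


R_total = 3.2 + 4.49 + 1.29 + 3.76 = 12.74
U = 1/12.74 = 0.078493

0.078493


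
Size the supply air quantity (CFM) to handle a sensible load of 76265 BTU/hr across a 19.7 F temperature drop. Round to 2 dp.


CFM = 76265 / (1.08 * 19.7) = 3584.56

3584.56 CFM


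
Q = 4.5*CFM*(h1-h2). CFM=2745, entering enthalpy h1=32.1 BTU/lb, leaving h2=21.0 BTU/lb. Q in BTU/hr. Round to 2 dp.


Q = 4.5 * 2745 * (32.1 - 21.0) = 137112.75 BTU/hr

137112.75 BTU/hr


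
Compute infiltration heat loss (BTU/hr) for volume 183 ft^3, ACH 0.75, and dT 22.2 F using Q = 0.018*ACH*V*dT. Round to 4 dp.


Q = 0.018 * 0.75 * 183 * 22.2 = 54.8451 BTU/hr

54.8451 BTU/hr


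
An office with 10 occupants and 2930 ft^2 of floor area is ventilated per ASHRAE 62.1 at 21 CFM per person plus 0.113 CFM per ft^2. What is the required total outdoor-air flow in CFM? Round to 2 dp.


Total = 10*21 + 2930*0.113 = 541.09 CFM

541.09 CFM


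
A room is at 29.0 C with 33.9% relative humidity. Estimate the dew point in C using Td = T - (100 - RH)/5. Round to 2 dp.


Td = 29.0 - (100-33.9)/5 = 15.78 C

15.78 C


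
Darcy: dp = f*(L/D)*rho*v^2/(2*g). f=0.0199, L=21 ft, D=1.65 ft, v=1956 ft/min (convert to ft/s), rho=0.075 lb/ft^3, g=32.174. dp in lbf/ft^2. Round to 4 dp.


v_fps = 1956/60 = 32.6 ft/s
dp = 0.0199*(21/1.65)*0.075*32.6^2/(2*32.174) = 0.3137 lbf/ft^2

0.3137 lbf/ft^2


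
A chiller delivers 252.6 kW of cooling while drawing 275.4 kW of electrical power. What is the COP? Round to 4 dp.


COP = 252.6 / 275.4 = 0.9172

0.9172


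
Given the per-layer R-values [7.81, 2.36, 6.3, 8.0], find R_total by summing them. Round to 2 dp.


R_total = 7.81 + 2.36 + 6.3 + 8.0 = 24.47

24.47


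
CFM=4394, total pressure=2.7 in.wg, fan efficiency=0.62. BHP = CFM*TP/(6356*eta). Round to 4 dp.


BHP = 4394 * 2.7 / (6356 * 0.62) = 3.0106 hp

3.0106 hp


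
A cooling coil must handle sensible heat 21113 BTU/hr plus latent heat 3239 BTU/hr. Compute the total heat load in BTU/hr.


Qt = 21113 + 3239 = 24352 BTU/hr

24352 BTU/hr


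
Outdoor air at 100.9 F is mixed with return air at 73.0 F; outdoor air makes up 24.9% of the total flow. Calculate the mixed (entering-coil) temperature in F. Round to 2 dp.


T_mix = 73.0 + (24.9/100)*(100.9-73.0) = 79.95 F

79.95 F


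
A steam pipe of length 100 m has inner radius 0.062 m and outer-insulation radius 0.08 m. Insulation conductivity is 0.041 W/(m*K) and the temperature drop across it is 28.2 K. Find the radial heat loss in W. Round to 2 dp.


Q = 2*pi*0.041*100*28.2/ln(0.08/0.062) = 2850.07 W

2850.07 W


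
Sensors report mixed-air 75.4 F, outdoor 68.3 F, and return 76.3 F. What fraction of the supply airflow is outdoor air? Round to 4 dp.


frac = (75.4 - 76.3) / (68.3 - 76.3) = 0.1125

0.1125


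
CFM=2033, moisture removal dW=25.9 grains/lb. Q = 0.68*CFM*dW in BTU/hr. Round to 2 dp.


Q = 0.68 * 2033 * 25.9 = 35805.20 BTU/hr

35805.20 BTU/hr


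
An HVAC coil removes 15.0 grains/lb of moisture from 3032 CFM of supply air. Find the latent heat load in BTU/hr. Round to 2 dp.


Q = 0.68 * 3032 * 15.0 = 30926.40 BTU/hr

30926.40 BTU/hr


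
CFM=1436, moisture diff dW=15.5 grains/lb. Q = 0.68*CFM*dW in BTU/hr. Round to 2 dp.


Q = 0.68 * 1436 * 15.5 = 15135.44 BTU/hr

15135.44 BTU/hr


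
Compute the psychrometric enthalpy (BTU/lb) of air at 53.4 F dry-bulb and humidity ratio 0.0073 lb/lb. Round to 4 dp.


h = 0.24*53.4 + 0.0073*(1061+0.444*53.4) = 20.7344 BTU/lb

20.7344 BTU/lb


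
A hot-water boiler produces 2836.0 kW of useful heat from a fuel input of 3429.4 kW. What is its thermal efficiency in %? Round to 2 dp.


eta = (2836.0/3429.4)*100 = 82.70 %

82.70 %


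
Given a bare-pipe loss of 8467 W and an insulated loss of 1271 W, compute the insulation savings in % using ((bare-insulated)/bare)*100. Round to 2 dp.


Savings = ((8467-1271)/8467)*100 = 84.99 %

84.99 %


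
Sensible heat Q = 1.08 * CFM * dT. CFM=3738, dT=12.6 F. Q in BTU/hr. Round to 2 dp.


Q = 1.08 * 3738 * 12.6 = 50866.70 BTU/hr

50866.70 BTU/hr


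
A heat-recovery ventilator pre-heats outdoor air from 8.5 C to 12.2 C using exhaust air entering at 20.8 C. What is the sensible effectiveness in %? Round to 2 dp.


eff = (12.2-8.5)/(20.8-8.5)*100 = 30.08 %

30.08 %


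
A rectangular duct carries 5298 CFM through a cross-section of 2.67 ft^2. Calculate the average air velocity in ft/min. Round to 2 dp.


V = 5298 / 2.67 = 1984.27 ft/min

1984.27 ft/min


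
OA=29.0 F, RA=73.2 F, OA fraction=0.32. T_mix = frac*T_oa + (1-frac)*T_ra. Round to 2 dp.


T_mix = 0.32*29.0 + 0.68*73.2 = 59.06 F

59.06 F


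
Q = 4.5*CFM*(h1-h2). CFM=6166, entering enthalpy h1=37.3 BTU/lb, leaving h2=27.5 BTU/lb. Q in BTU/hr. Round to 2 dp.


Q = 4.5 * 6166 * (37.3 - 27.5) = 271920.60 BTU/hr

271920.60 BTU/hr


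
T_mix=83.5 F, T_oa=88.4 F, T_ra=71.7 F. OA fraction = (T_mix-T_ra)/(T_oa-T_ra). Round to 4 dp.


frac = (83.5 - 71.7) / (88.4 - 71.7) = 0.7066

0.7066


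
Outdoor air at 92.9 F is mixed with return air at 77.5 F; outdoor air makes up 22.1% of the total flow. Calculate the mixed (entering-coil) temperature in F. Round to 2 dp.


T_mix = 77.5 + (22.1/100)*(92.9-77.5) = 80.90 F

80.90 F


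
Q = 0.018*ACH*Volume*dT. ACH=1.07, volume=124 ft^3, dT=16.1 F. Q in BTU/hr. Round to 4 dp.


Q = 0.018 * 1.07 * 124 * 16.1 = 38.4507 BTU/hr

38.4507 BTU/hr


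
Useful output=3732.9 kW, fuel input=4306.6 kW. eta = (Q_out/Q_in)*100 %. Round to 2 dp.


eta = (3732.9/4306.6)*100 = 86.68 %

86.68 %


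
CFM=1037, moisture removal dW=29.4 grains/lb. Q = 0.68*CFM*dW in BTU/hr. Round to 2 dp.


Q = 0.68 * 1037 * 29.4 = 20731.70 BTU/hr

20731.70 BTU/hr


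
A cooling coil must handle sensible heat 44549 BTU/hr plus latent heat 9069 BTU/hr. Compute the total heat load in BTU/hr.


Qt = 44549 + 9069 = 53618 BTU/hr

53618 BTU/hr


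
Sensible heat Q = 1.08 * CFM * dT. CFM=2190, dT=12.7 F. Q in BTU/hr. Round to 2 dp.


Q = 1.08 * 2190 * 12.7 = 30038.04 BTU/hr

30038.04 BTU/hr


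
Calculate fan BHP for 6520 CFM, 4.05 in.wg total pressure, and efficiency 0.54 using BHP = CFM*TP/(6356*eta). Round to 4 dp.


BHP = 6520 * 4.05 / (6356 * 0.54) = 7.6935 hp

7.6935 hp


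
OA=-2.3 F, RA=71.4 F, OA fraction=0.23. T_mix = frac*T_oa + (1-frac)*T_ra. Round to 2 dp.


T_mix = 0.23*(-2.3) + 0.77*71.4 = 54.45 F

54.45 F


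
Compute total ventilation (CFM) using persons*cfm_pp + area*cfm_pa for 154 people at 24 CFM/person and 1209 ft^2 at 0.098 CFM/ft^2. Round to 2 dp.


Total = 154*24 + 1209*0.098 = 3814.48 CFM

3814.48 CFM


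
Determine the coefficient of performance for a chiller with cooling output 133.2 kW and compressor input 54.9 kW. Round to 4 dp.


COP = 133.2 / 54.9 = 2.4262

2.4262


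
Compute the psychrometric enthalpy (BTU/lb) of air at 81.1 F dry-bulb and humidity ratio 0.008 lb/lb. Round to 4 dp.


h = 0.24*81.1 + 0.008*(1061+0.444*81.1) = 28.2401 BTU/lb

28.2401 BTU/lb


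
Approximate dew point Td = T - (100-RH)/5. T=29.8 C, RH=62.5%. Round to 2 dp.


Td = 29.8 - (100-62.5)/5 = 22.30 C

22.30 C


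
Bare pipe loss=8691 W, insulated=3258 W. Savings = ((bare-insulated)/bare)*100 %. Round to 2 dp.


Savings = ((8691-3258)/8691)*100 = 62.51 %

62.51 %


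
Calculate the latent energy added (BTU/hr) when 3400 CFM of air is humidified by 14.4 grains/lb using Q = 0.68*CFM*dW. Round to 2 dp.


Q = 0.68 * 3400 * 14.4 = 33292.80 BTU/hr

33292.80 BTU/hr


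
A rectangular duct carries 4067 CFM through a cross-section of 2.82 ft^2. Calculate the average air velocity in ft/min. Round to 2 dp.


V = 4067 / 2.82 = 1442.20 ft/min

1442.20 ft/min


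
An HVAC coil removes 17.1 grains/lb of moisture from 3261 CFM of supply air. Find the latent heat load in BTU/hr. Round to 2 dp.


Q = 0.68 * 3261 * 17.1 = 37918.91 BTU/hr

37918.91 BTU/hr


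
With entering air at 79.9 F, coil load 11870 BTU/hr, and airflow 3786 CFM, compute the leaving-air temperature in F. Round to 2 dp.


dT = 11870/(1.08*3786) = 2.9030
T_leave = 79.9 - 2.9030 = 77.00 F

77.00 F


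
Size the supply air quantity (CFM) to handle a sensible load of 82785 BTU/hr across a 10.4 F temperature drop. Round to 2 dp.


CFM = 82785 / (1.08 * 10.4) = 7370.46

7370.46 CFM


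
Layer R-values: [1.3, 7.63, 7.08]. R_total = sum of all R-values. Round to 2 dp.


R_total = 1.3 + 7.63 + 7.08 = 16.01

16.01


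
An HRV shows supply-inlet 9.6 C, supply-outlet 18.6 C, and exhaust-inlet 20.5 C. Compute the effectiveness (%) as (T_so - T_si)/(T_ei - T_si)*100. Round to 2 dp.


eff = (18.6-9.6)/(20.5-9.6)*100 = 82.57 %

82.57 %


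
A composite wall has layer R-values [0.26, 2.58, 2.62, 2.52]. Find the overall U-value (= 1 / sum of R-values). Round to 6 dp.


R_total = 0.26 + 2.58 + 2.62 + 2.52 = 7.98
U = 1/7.98 = 0.125313

0.125313


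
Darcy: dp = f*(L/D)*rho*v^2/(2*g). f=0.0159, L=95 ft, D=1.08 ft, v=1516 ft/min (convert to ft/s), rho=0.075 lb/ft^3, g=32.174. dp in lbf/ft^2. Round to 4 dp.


v_fps = 1516/60 = 25.2667 ft/s
dp = 0.0159*(95/1.08)*0.075*25.2667^2/(2*32.174) = 1.0407 lbf/ft^2

1.0407 lbf/ft^2


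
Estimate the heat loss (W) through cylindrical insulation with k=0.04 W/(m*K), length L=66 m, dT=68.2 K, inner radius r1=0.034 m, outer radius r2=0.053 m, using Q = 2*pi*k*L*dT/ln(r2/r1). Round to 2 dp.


Q = 2*pi*0.04*66*68.2/ln(0.053/0.034) = 2548.31 W

2548.31 W


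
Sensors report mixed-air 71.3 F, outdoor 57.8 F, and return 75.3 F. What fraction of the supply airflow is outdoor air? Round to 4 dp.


frac = (71.3 - 75.3) / (57.8 - 75.3) = 0.2286

0.2286


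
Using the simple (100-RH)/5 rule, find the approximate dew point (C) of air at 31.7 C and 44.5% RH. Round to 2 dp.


Td = 31.7 - (100-44.5)/5 = 20.60 C

20.60 C


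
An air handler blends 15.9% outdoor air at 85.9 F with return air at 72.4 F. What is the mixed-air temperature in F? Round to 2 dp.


T_mix = 72.4 + (15.9/100)*(85.9-72.4) = 74.55 F

74.55 F


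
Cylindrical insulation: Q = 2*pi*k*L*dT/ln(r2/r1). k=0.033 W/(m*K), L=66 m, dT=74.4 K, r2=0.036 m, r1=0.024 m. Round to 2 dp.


Q = 2*pi*0.033*66*74.4/ln(0.036/0.024) = 2511.06 W

2511.06 W


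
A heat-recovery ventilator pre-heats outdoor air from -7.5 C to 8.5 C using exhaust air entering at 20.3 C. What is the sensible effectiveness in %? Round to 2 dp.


eff = (8.5-(-7.5))/(20.3-(-7.5))*100 = 57.55 %

57.55 %


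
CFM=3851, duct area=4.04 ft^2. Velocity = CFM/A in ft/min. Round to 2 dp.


V = 3851 / 4.04 = 953.22 ft/min

953.22 ft/min


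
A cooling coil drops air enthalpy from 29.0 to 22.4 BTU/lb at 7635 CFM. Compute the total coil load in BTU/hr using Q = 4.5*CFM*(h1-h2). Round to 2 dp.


Q = 4.5 * 7635 * (29.0 - 22.4) = 226759.50 BTU/hr

226759.50 BTU/hr


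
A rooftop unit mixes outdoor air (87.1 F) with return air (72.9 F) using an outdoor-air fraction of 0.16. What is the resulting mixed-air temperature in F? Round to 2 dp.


T_mix = 0.16*87.1 + 0.84*72.9 = 75.17 F

75.17 F


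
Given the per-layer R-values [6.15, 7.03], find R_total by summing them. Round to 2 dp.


R_total = 6.15 + 7.03 = 13.18

13.18


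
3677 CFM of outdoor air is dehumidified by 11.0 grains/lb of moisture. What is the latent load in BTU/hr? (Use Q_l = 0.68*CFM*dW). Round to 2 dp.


Q = 0.68 * 3677 * 11.0 = 27503.96 BTU/hr

27503.96 BTU/hr


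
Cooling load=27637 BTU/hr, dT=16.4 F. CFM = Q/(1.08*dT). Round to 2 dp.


CFM = 27637 / (1.08 * 16.4) = 1560.35

1560.35 CFM


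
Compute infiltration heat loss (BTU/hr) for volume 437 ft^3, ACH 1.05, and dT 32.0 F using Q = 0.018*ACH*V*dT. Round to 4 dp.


Q = 0.018 * 1.05 * 437 * 32.0 = 264.2976 BTU/hr

264.2976 BTU/hr


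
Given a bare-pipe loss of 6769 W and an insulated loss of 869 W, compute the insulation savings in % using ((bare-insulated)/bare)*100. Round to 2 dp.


Savings = ((6769-869)/6769)*100 = 87.16 %

87.16 %


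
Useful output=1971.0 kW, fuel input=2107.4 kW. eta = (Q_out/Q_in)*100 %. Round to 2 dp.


eta = (1971.0/2107.4)*100 = 93.53 %

93.53 %


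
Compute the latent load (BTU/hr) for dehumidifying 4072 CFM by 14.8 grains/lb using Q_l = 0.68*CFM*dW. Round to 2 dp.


Q = 0.68 * 4072 * 14.8 = 40980.61 BTU/hr

40980.61 BTU/hr


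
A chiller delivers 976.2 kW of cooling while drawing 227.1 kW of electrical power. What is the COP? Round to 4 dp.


COP = 976.2 / 227.1 = 4.2985

4.2985


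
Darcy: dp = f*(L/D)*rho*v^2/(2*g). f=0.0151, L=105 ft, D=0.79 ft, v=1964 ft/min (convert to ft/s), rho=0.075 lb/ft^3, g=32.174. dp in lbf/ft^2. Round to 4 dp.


v_fps = 1964/60 = 32.7333 ft/s
dp = 0.0151*(105/0.79)*0.075*32.7333^2/(2*32.174) = 2.5064 lbf/ft^2

2.5064 lbf/ft^2


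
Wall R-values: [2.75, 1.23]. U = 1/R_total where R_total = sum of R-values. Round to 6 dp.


R_total = 2.75 + 1.23 = 3.98
U = 1/3.98 = 0.251256

0.251256


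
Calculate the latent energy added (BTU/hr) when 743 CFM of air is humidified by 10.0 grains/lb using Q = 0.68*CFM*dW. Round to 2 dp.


Q = 0.68 * 743 * 10.0 = 5052.40 BTU/hr

5052.40 BTU/hr


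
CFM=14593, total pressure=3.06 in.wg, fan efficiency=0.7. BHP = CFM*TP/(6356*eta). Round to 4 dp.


BHP = 14593 * 3.06 / (6356 * 0.7) = 10.0365 hp

10.0365 hp


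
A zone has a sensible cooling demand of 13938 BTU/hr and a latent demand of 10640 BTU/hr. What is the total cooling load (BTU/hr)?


Qt = 13938 + 10640 = 24578 BTU/hr

24578 BTU/hr


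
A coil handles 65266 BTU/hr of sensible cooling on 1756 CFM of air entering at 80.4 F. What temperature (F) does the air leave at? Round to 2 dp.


dT = 65266/(1.08*1756) = 34.4143
T_leave = 80.4 - 34.4143 = 45.99 F

45.99 F


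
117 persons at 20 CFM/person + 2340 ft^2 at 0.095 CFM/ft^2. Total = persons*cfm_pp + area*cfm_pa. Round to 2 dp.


Total = 117*20 + 2340*0.095 = 2562.30 CFM

2562.30 CFM


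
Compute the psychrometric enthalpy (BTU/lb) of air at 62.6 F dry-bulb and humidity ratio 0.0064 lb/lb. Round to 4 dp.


h = 0.24*62.6 + 0.0064*(1061+0.444*62.6) = 21.9923 BTU/lb

21.9923 BTU/lb


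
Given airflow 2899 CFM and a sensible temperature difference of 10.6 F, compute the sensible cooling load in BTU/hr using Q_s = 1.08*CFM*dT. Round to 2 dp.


Q = 1.08 * 2899 * 10.6 = 33187.75 BTU/hr

33187.75 BTU/hr


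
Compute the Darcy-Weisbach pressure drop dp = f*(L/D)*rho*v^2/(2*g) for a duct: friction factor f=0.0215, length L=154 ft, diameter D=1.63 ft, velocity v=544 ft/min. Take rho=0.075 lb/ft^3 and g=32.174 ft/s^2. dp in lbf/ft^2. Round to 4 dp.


v_fps = 544/60 = 9.0667 ft/s
dp = 0.0215*(154/1.63)*0.075*9.0667^2/(2*32.174) = 0.1946 lbf/ft^2

0.1946 lbf/ft^2


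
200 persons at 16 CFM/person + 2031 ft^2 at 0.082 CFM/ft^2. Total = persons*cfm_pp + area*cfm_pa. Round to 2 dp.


Total = 200*16 + 2031*0.082 = 3366.54 CFM

3366.54 CFM


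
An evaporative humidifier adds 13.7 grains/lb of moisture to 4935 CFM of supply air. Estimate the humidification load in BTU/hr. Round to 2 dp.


Q = 0.68 * 4935 * 13.7 = 45974.46 BTU/hr

45974.46 BTU/hr


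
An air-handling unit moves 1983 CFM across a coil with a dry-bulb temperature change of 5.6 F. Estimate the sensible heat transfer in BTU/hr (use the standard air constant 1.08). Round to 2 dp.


Q = 1.08 * 1983 * 5.6 = 11993.18 BTU/hr

11993.18 BTU/hr


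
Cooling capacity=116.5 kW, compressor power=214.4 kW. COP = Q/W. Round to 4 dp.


COP = 116.5 / 214.4 = 0.5434

0.5434


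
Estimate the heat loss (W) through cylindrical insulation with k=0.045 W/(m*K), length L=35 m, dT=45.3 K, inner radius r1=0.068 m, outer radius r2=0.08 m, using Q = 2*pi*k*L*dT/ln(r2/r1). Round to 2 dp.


Q = 2*pi*0.045*35*45.3/ln(0.08/0.068) = 2758.38 W

2758.38 W


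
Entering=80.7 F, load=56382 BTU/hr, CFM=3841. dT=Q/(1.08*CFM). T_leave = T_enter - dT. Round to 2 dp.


dT = 56382/(1.08*3841) = 13.5917
T_leave = 80.7 - 13.5917 = 67.11 F

67.11 F


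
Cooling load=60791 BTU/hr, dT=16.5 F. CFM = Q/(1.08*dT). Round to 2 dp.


CFM = 60791 / (1.08 * 16.5) = 3411.39

3411.39 CFM


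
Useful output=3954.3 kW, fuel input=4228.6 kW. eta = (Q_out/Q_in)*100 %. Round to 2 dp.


eta = (3954.3/4228.6)*100 = 93.51 %

93.51 %


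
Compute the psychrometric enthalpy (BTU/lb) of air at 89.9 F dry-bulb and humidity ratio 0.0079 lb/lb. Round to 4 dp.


h = 0.24*89.9 + 0.0079*(1061+0.444*89.9) = 30.2732 BTU/lb

30.2732 BTU/lb


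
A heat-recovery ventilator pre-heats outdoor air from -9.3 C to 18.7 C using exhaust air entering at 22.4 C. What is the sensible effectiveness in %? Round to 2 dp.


eff = (18.7-(-9.3))/(22.4-(-9.3))*100 = 88.33 %

88.33 %


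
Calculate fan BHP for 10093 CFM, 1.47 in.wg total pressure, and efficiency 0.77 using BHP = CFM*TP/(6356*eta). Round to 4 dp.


BHP = 10093 * 1.47 / (6356 * 0.77) = 3.0315 hp

3.0315 hp


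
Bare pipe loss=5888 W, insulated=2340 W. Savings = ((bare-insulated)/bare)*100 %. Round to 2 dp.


Savings = ((5888-2340)/5888)*100 = 60.26 %

60.26 %


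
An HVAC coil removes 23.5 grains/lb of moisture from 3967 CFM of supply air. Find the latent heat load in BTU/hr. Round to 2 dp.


Q = 0.68 * 3967 * 23.5 = 63392.66 BTU/hr

63392.66 BTU/hr


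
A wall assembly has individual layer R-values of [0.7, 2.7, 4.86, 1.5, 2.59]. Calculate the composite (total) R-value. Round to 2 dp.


R_total = 0.7 + 2.7 + 4.86 + 1.5 + 2.59 = 12.35

12.35


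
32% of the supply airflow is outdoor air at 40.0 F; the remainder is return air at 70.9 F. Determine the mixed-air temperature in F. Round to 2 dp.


T_mix = 0.32*40.0 + 0.68*70.9 = 61.01 F

61.01 F


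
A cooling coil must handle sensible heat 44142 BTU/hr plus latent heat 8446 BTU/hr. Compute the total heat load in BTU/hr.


Qt = 44142 + 8446 = 52588 BTU/hr

52588 BTU/hr


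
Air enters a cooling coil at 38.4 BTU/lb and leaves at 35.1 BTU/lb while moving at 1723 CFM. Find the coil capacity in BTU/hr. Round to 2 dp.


Q = 4.5 * 1723 * (38.4 - 35.1) = 25586.55 BTU/hr

25586.55 BTU/hr


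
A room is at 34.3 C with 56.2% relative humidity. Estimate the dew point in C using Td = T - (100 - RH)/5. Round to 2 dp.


Td = 34.3 - (100-56.2)/5 = 25.54 C

25.54 C


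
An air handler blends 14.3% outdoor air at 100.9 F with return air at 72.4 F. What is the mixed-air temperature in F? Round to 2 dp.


T_mix = 72.4 + (14.3/100)*(100.9-72.4) = 76.48 F

76.48 F


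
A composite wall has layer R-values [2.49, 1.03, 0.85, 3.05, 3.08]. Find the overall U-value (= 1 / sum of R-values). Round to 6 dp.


R_total = 2.49 + 1.03 + 0.85 + 3.05 + 3.08 = 10.50
U = 1/10.50 = 0.095238

0.095238


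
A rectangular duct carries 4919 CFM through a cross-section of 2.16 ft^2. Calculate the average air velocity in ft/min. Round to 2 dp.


V = 4919 / 2.16 = 2277.31 ft/min

2277.31 ft/min


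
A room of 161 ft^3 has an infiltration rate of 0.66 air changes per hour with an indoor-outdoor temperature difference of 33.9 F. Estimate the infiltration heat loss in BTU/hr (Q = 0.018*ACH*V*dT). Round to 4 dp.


Q = 0.018 * 0.66 * 161 * 33.9 = 64.8399 BTU/hr

64.8399 BTU/hr


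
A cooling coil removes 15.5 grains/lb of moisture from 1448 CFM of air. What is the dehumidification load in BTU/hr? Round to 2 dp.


Q = 0.68 * 1448 * 15.5 = 15261.92 BTU/hr

15261.92 BTU/hr


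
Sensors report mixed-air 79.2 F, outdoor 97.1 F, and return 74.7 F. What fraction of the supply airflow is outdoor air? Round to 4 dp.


frac = (79.2 - 74.7) / (97.1 - 74.7) = 0.2009

0.2009


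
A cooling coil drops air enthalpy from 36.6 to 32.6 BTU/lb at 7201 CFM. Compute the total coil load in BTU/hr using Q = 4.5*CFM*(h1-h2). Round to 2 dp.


Q = 4.5 * 7201 * (36.6 - 32.6) = 129618.00 BTU/hr

129618.00 BTU/hr


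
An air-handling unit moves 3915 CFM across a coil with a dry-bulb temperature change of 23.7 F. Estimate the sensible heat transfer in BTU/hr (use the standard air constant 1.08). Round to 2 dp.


Q = 1.08 * 3915 * 23.7 = 100208.34 BTU/hr

100208.34 BTU/hr


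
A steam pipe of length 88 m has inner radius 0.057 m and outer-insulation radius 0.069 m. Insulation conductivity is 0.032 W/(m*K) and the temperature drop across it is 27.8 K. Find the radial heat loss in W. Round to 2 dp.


Q = 2*pi*0.032*88*27.8/ln(0.069/0.057) = 2574.53 W

2574.53 W
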